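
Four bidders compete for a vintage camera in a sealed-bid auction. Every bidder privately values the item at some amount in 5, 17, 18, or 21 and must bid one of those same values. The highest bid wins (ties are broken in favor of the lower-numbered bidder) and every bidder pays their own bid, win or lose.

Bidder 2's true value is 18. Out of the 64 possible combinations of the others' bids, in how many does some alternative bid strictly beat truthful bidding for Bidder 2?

Others bid (5, 5, 5): truth gives 0; bid 17 gives 1 > 0. Violating.
Others bid (5, 5, 17): truth gives 0; bid 17 gives 1 > 0. Violating.
Others bid (5, 5, 21): truth gives -18; bid 21 gives -3 > -18. Violating.
Others bid (5, 17, 5): truth gives 0; bid 17 gives 1 > 0. Violating.
Others bid (5, 5, 18): truth gives 0; no alternative beats it.
Others bid (5, 17, 18): truth gives 0; no alternative beats it.
(Checking all 64 profiles: 50 have a profitable deviation, 14 do not.)

50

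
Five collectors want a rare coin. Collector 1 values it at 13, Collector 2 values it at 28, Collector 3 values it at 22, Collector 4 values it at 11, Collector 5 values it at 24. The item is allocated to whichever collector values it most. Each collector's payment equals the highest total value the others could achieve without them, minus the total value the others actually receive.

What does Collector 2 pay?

Collector 2 has the highest value and receives the item.
Without Collector 2, the item would go to the next-highest value, 24, so the others could achieve 24.
With Collector 2 present and winning, the others receive nothing, so their total is 0.
Payment = 24 - 0 = 24.

24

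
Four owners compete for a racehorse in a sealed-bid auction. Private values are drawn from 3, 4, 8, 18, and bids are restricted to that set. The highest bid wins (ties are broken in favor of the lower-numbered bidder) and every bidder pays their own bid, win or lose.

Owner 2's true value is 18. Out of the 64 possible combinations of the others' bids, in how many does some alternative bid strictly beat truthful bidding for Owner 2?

34

Others bid (3, 3, 3): truth gives 0; bid 4 gives 14 > 0. Violating.
Others bid (3, 3, 4): truth gives 0; bid 4 gives 14 > 0. Violating.
Others bid (3, 3, 8): truth gives 0; bid 8 gives 10 > 0. Violating.
Others bid (3, 4, 3): truth gives 0; bid 4 gives 14 > 0. Violating.
Others bid (3, 3, 18): truth gives 0; no alternative beats it.
Others bid (3, 4, 18): truth gives 0; no alternative beats it.
(Checking all 64 profiles: 34 have a profitable deviation, 30 do not.)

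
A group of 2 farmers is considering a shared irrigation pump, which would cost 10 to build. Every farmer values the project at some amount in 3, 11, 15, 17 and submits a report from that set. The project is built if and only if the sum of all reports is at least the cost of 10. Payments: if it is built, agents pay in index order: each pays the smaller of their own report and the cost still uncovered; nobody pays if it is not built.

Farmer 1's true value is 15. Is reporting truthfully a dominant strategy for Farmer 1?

Consider the case where Farmer 2 reports 11.
Truthful report 15: project built, pays 10, utility 15 - 10 = 5.
Report 3 instead: project built, pays 3, utility 15 - 3 = 12.
Since 12 > 5, reporting 3 is strictly better here, so truthful reporting is not dominant.

No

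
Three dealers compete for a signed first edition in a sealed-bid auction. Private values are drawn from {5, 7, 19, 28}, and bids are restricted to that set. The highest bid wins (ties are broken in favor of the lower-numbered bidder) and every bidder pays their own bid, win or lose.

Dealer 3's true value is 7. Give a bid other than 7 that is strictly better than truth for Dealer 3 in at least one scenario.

5

Suppose Dealer 1 bids 5 and Dealer 2 bids 7.
Bid 7: loses but pays 7, utility -7.
Bid 5: loses but pays 5, utility -5.
So bidding 5 beats truth here (-5 > -7).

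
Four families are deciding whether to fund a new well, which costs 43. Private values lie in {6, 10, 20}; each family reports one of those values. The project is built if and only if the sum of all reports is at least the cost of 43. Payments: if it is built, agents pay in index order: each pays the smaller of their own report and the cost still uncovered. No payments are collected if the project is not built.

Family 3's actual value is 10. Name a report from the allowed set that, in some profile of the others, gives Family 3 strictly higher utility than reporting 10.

6

Suppose Family 1 reports 6, Family 2 reports 20 and Family 4 reports 20.
Report 10: project built, pays 10, utility 10 - 10 = 0.
Report 6: project built, pays 6, utility 10 - 6 = 4.
So reporting 6 beats truth here (4 > 0).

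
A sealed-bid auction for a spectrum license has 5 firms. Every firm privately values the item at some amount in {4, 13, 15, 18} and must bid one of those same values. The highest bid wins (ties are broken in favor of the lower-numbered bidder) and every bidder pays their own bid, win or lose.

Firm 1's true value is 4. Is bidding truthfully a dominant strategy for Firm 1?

Check each profile of the others' bids and compare truth against every alternative bid.
Others bid (4, 4, 4, 4): truth gives 0, best alternative gives -9.
Others bid (4, 4, 4, 18): truth gives -4, best alternative gives -13.
Others bid (4, 4, 13, 18): truth gives -4, best alternative gives -13.
Others bid (4, 4, 15, 18): truth gives -4, best alternative gives -13.
Others bid (4, 4, 18, 4): truth gives -4, best alternative gives -13.
Others bid (4, 4, 18, 13): truth gives -4, best alternative gives -13.
(Remaining 250 profiles checked similarly; truth is weakly best in each.)
In every case the truthful bid is at least as good as any alternative, so it is a dominant strategy.

Yes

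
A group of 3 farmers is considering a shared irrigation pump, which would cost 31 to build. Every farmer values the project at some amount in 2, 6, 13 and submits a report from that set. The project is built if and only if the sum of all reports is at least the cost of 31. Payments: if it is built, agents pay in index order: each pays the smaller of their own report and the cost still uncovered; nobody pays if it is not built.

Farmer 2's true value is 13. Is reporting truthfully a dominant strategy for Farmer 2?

No

Consider the case where Farmer 1 reports 13 and Farmer 3 reports 13.
Truthful report 13: project built, pays 13, utility 13 - 13 = 0.
Report 6 instead: project built, pays 6, utility 13 - 6 = 7.
Since 7 > 0, reporting 6 is strictly better here, so truthful reporting is not dominant.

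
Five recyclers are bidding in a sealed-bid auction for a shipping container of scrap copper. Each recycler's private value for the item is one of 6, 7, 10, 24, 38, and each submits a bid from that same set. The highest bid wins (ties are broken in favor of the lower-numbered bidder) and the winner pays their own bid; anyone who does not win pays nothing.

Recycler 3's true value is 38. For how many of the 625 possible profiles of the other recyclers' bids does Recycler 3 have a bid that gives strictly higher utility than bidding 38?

144

Others bid (6, 6, 6, 6): truth gives 0; bid 7 gives 31 > 0. Violating.
Others bid (6, 6, 6, 7): truth gives 0; bid 7 gives 31 > 0. Violating.
Others bid (6, 6, 6, 10): truth gives 0; bid 10 gives 28 > 0. Violating.
Others bid (6, 6, 6, 24): truth gives 0; bid 24 gives 14 > 0. Violating.
Others bid (6, 6, 6, 38): truth gives 0; no alternative beats it.
Others bid (6, 6, 7, 38): truth gives 0; no alternative beats it.
(Checking all 625 profiles: 144 have a profitable deviation, 481 do not.)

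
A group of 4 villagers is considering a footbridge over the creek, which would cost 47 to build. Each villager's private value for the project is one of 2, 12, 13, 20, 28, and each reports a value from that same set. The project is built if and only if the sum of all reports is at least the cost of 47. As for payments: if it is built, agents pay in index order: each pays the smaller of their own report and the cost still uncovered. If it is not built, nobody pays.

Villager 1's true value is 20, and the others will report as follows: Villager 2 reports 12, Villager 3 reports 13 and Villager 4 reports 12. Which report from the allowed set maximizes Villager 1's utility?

Report 2: project not built, utility 0.
Report 12: project built, pays 12, utility 20 - 12 = 8.
Report 13: project built, pays 13, utility 20 - 13 = 7.
Report 20: project built, pays 20, utility 20 - 20 = 0.
Report 28: project built, pays 28, utility 20 - 28 = -8.
The best choice is 12 with utility 8.

12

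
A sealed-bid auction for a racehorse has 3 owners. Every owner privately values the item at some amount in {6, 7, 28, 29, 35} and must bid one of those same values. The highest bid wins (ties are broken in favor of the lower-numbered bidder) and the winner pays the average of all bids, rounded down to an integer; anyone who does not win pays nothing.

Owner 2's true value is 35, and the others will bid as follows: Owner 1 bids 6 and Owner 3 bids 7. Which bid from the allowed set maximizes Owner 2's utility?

7

Bid 6: loses, pays 0, utility 0.
Bid 7: wins, pays 6, utility 35 - 6 = 29.
Bid 28: wins, pays 13, utility 35 - 13 = 22.
Bid 29: wins, pays 14, utility 35 - 14 = 21.
Bid 35: wins, pays 16, utility 35 - 16 = 19.
The best choice is 7 with utility 29.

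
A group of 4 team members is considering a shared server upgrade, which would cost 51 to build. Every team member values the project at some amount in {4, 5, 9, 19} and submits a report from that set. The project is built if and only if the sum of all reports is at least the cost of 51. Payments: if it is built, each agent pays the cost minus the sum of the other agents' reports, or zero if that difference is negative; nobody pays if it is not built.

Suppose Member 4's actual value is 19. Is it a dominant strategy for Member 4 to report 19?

Yes

Check each profile of the others' reports and compare truth against every alternative report.
Others report (9, 9, 19): truth gives 5, best alternative gives 0.
Others report (9, 19, 9): truth gives 5, best alternative gives 0.
Others report (19, 9, 9): truth gives 5, best alternative gives 0.
Others report (5, 9, 19): truth gives 1, best alternative gives 0.
Others report (5, 19, 9): truth gives 1, best alternative gives 0.
Others report (9, 5, 19): truth gives 1, best alternative gives 0.
(Remaining 58 profiles checked similarly; truth is weakly best in each.)
In every case the truthful report is at least as good as any alternative, so it is a dominant strategy.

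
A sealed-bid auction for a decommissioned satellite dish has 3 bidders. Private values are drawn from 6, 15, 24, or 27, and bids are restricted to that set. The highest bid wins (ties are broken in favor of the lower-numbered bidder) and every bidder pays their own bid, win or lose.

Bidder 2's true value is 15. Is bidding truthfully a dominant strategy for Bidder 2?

Consider the case where Bidder 1 bids 6 and Bidder 3 bids 24.
Truthful bid 15: loses but pays 15, utility -15.
Bid 6 instead: loses but pays 6, utility -6.
Since -6 > -15, bidding 6 is strictly better here, so truthful bidding is not dominant.

No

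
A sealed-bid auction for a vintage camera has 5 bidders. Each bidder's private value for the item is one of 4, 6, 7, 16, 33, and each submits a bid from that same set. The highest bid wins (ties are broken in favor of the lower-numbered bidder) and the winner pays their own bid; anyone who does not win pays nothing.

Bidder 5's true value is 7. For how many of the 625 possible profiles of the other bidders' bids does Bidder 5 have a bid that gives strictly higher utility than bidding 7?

Others bid (4, 4, 4, 4): truth gives 0; bid 6 gives 1 > 0. Violating.
Others bid (4, 4, 4, 6): truth gives 0; no alternative beats it.
Others bid (4, 4, 4, 7): truth gives 0; no alternative beats it.
(Checking all 625 profiles: 1 has a profitable deviation, 624 do not.)

1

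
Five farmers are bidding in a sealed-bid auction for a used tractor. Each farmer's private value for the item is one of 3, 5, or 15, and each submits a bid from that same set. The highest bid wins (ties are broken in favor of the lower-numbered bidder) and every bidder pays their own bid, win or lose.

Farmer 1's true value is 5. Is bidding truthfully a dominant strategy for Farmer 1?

Consider the case where Farmer 2 bids 3, Farmer 3 bids 3, Farmer 4 bids 3 and Farmer 5 bids 3.
Truthful bid 5: wins, pays 5, utility 5 - 5 = 0.
Bid 3 instead: wins, pays 3, utility 5 - 3 = 2.
Since 2 > 0, bidding 3 is strictly better here, so truthful bidding is not dominant.

No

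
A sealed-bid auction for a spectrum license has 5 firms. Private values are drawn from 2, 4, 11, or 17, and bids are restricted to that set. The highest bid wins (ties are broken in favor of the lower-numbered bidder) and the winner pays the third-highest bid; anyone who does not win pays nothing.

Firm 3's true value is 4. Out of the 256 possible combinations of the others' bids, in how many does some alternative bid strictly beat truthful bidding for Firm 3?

8

Others bid (2, 2, 2, 11): truth gives 0; bid 11 gives 2 > 0. Violating.
Others bid (2, 2, 2, 17): truth gives 0; bid 17 gives 2 > 0. Violating.
Others bid (2, 2, 11, 2): truth gives 0; bid 11 gives 2 > 0. Violating.
Others bid (2, 2, 17, 2): truth gives 0; bid 17 gives 2 > 0. Violating.
Others bid (2, 2, 2, 2): truth gives 2; no alternative beats it.
Others bid (2, 2, 2, 4): truth gives 2; no alternative beats it.
(Checking all 256 profiles: 8 have a profitable deviation, 248 do not.)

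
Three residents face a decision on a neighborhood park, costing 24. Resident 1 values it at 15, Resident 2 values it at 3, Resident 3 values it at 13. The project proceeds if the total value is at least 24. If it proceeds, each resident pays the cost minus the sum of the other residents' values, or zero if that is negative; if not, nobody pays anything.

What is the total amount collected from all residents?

Total value 31 ≥ cost 24, so it is built.
Resident 1: others sum to 16; max(0, 24 - 16) = 8.
Resident 2: others sum to 28; max(0, 24 - 28) = 0.
Resident 3: others sum to 18; max(0, 24 - 18) = 6.
Total collected = 8 + 0 + 6 = 14.

14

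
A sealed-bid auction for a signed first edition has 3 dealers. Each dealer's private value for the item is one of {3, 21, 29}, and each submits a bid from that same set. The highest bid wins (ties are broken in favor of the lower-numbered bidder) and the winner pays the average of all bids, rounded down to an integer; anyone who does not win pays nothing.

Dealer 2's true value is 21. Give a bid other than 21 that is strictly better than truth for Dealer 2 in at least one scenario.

Suppose Dealer 1 bids 3 and Dealer 3 bids 29.
Bid 21: loses, pays 0, utility 0.
Bid 29: wins, pays 20, utility 21 - 20 = 1.
So bidding 29 beats truth here (1 > 0).

29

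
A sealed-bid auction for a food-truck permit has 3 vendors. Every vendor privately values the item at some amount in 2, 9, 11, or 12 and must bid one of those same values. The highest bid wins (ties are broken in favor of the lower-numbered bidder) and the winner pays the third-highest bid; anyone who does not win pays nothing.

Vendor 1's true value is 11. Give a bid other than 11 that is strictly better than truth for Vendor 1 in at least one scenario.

12

Suppose Vendor 2 bids 2 and Vendor 3 bids 12.
Bid 11: loses, pays 0, utility 0.
Bid 12: wins, pays 2, utility 11 - 2 = 9.
So bidding 12 beats truth here (9 > 0).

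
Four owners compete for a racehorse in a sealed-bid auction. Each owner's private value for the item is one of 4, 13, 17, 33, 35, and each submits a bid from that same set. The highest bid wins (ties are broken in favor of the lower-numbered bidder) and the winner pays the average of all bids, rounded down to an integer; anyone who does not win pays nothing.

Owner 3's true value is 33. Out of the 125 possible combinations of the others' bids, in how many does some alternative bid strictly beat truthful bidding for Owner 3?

54

Others bid (4, 4, 4): truth gives 22; bid 13 gives 27 > 22. Violating.
Others bid (4, 4, 13): truth gives 20; bid 13 gives 25 > 20. Violating.
Others bid (4, 4, 17): truth gives 19; bid 17 gives 23 > 19. Violating.
Others bid (4, 4, 35): truth gives 0; bid 35 gives 14 > 0. Violating.
Others bid (4, 4, 33): truth gives 15; no alternative beats it.
Others bid (4, 13, 33): truth gives 13; no alternative beats it.
(Checking all 125 profiles: 54 have a profitable deviation, 71 do not.)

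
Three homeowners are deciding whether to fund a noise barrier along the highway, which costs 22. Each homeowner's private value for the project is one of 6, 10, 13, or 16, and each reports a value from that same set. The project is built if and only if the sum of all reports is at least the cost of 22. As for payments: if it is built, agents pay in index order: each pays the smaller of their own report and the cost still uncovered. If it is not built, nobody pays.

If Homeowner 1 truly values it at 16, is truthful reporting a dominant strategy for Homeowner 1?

No

Consider the case where Homeowner 2 reports 6 and Homeowner 3 reports 6.
Truthful report 16: project built, pays 16, utility 16 - 16 = 0.
Report 10 instead: project built, pays 10, utility 16 - 10 = 6.
Since 6 > 0, reporting 10 is strictly better here, so truthful reporting is not dominant.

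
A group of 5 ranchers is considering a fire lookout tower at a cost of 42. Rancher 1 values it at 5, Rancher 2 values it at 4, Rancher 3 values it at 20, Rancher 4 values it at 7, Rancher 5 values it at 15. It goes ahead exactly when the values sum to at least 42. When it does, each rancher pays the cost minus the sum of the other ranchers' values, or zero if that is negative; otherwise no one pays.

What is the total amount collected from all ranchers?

Total value 51 ≥ cost 42, so it is built.
Rancher 1: others sum to 46; max(0, 42 - 46) = 0.
Rancher 2: others sum to 47; max(0, 42 - 47) = 0.
Rancher 3: others sum to 31; max(0, 42 - 31) = 11.
Rancher 4: others sum to 44; max(0, 42 - 44) = 0.
Rancher 5: others sum to 36; max(0, 42 - 36) = 6.
Total collected = 0 + 0 + 11 + 0 + 6 = 17.

17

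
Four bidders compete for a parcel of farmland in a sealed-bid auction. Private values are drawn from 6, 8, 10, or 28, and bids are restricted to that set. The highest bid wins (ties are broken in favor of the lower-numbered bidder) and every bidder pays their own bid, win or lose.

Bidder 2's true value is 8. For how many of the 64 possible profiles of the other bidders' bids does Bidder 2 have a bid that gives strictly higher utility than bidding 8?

60

Others bid (6, 6, 10): truth gives -8; bid 10 gives -2 > -8. Violating.
Others bid (6, 6, 28): truth gives -8; bid 6 gives -6 > -8. Violating.
Others bid (6, 8, 10): truth gives -8; bid 10 gives -2 > -8. Violating.
Others bid (6, 8, 28): truth gives -8; bid 6 gives -6 > -8. Violating.
Others bid (6, 6, 6): truth gives 0; no alternative beats it.
Others bid (6, 6, 8): truth gives 0; no alternative beats it.
(Checking all 64 profiles: 60 have a profitable deviation, 4 do not.)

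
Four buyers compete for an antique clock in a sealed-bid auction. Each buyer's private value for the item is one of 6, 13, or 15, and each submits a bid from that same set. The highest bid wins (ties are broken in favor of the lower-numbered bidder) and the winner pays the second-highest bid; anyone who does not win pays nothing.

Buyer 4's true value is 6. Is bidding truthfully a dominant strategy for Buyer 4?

Check each profile of the others' bids and compare truth against every alternative bid.
Others bid (6, 6, 6): truth gives 0, best alternative gives 0.
Others bid (6, 6, 13): truth gives 0, best alternative gives 0.
Others bid (6, 6, 15): truth gives 0, best alternative gives 0.
Others bid (6, 13, 6): truth gives 0, best alternative gives 0.
Others bid (6, 13, 13): truth gives 0, best alternative gives 0.
Others bid (6, 13, 15): truth gives 0, best alternative gives 0.
(Remaining 21 profiles checked similarly; truth is weakly best in each.)
In every case the truthful bid is at least as good as any alternative, so it is a dominant strategy.

Yes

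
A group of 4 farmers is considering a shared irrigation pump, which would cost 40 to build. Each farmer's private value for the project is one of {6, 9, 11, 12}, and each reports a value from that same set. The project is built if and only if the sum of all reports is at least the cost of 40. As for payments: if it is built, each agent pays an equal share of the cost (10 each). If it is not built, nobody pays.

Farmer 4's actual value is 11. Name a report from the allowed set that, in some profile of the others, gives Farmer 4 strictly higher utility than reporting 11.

Suppose Farmer 1 reports 6, Farmer 2 reports 11 and Farmer 3 reports 11.
Report 11: project not built, utility 0.
Report 12: project built, pays 10, utility 11 - 10 = 1.
So reporting 12 beats truth here (1 > 0).

12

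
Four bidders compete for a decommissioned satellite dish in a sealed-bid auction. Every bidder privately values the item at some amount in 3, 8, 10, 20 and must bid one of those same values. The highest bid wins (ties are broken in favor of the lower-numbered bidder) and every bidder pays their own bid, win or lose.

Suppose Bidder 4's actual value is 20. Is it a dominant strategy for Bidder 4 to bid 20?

Consider the case where Bidder 1 bids 3, Bidder 2 bids 3 and Bidder 3 bids 3.
Truthful bid 20: wins, pays 20, utility 20 - 20 = 0.
Bid 8 instead: wins, pays 8, utility 20 - 8 = 12.
Since 12 > 0, bidding 8 is strictly better here, so truthful bidding is not dominant.

No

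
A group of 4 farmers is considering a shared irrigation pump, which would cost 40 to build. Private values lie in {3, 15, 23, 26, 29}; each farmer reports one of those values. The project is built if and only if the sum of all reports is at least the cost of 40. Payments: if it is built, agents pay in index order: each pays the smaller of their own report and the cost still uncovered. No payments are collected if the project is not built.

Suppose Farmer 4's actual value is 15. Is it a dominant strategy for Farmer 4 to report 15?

Check each profile of the others' reports and compare truth against every alternative report.
Others report (3, 15, 23): truth gives 15, best alternative gives 15.
Others report (3, 15, 26): truth gives 15, best alternative gives 15.
Others report (3, 15, 29): truth gives 15, best alternative gives 15.
Others report (3, 23, 15): truth gives 15, best alternative gives 15.
Others report (3, 23, 23): truth gives 15, best alternative gives 15.
Others report (3, 23, 26): truth gives 15, best alternative gives 15.
(Remaining 119 profiles checked similarly; truth is weakly best in each.)
In every case the truthful report is at least as good as any alternative, so it is a dominant strategy.

Yes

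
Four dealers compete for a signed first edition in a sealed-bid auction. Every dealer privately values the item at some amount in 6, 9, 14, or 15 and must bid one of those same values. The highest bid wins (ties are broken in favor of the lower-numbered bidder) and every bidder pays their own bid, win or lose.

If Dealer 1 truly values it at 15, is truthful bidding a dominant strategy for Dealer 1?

No

Consider the case where Dealer 2 bids 6, Dealer 3 bids 6 and Dealer 4 bids 6.
Truthful bid 15: wins, pays 15, utility 15 - 15 = 0.
Bid 6 instead: wins, pays 6, utility 15 - 6 = 9.
Since 9 > 0, bidding 6 is strictly better here, so truthful bidding is not dominant.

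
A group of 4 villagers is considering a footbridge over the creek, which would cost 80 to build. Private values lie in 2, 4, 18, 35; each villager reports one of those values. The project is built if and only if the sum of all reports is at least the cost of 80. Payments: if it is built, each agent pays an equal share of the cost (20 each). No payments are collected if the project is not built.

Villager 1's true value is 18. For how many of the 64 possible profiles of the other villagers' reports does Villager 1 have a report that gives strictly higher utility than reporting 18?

9

Others report (2, 35, 35): truth gives -2; report 2 gives 0 > -2. Violating.
Others report (4, 35, 35): truth gives -2; report 2 gives 0 > -2. Violating.
Others report (18, 18, 35): truth gives -2; report 2 gives 0 > -2. Violating.
Others report (18, 35, 18): truth gives -2; report 2 gives 0 > -2. Violating.
Others report (2, 2, 2): truth gives 0; no alternative beats it.
Others report (2, 2, 4): truth gives 0; no alternative beats it.
(Checking all 64 profiles: 9 have a profitable deviation, 55 do not.)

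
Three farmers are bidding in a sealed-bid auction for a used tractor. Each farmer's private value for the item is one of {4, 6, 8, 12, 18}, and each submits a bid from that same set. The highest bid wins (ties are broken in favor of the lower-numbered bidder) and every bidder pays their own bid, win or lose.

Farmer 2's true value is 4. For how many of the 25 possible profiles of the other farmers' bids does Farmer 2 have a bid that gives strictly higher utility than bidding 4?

Others bid (4, 4): truth gives -4; bid 6 gives -2 > -4. Violating.
Others bid (4, 6): truth gives -4; bid 6 gives -2 > -4. Violating.
Others bid (4, 8): truth gives -4; no alternative beats it.
Others bid (4, 12): truth gives -4; no alternative beats it.
(Checking all 25 profiles: 2 have a profitable deviation, 23 do not.)

2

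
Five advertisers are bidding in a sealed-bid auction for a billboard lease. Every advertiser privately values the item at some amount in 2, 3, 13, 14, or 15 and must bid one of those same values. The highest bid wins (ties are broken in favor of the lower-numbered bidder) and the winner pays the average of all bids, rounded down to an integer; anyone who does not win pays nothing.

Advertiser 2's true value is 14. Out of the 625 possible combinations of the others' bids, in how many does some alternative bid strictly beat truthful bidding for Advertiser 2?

296

Others bid (2, 2, 2, 2): truth gives 10; bid 3 gives 12 > 10. Violating.
Others bid (2, 2, 2, 3): truth gives 10; bid 3 gives 12 > 10. Violating.
Others bid (2, 2, 2, 15): truth gives 0; bid 15 gives 7 > 0. Violating.
Others bid (2, 2, 3, 2): truth gives 10; bid 3 gives 12 > 10. Violating.
Others bid (2, 2, 2, 13): truth gives 8; no alternative beats it.
Others bid (2, 2, 2, 14): truth gives 8; no alternative beats it.
(Checking all 625 profiles: 296 have a profitable deviation, 329 do not.)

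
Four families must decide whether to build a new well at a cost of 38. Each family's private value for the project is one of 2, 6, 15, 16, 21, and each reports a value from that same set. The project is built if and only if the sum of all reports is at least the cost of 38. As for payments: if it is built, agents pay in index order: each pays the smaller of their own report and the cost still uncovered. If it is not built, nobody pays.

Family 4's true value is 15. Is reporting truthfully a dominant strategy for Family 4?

Yes

Check each profile of the others' reports and compare truth against every alternative report.
Others report (2, 15, 21): truth gives 15, best alternative gives 15.
Others report (2, 16, 21): truth gives 15, best alternative gives 15.
Others report (2, 21, 15): truth gives 15, best alternative gives 15.
Others report (2, 21, 16): truth gives 15, best alternative gives 15.
Others report (2, 21, 21): truth gives 15, best alternative gives 15.
Others report (6, 15, 21): truth gives 15, best alternative gives 15.
(Remaining 119 profiles checked similarly; truth is weakly best in each.)
In every case the truthful report is at least as good as any alternative, so it is a dominant strategy.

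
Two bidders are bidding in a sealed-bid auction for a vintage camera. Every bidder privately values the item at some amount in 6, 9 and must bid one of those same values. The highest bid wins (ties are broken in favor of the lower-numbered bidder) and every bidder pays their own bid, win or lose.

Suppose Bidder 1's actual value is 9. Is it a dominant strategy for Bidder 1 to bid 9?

Consider the case where Bidder 2 bids 6.
Truthful bid 9: wins, pays 9, utility 9 - 9 = 0.
Bid 6 instead: wins, pays 6, utility 9 - 6 = 3.
Since 3 > 0, bidding 6 is strictly better here, so truthful bidding is not dominant.

No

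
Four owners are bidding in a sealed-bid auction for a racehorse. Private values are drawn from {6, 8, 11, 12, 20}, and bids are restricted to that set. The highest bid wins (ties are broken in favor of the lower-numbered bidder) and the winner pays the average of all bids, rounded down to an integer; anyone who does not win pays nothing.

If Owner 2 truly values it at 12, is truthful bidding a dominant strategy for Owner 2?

No

Consider the case where Owner 1 bids 6, Owner 3 bids 6 and Owner 4 bids 6.
Truthful bid 12: wins, pays 7, utility 12 - 7 = 5.
Bid 8 instead: wins, pays 6, utility 12 - 6 = 6.
Since 6 > 5, bidding 8 is strictly better here, so truthful bidding is not dominant.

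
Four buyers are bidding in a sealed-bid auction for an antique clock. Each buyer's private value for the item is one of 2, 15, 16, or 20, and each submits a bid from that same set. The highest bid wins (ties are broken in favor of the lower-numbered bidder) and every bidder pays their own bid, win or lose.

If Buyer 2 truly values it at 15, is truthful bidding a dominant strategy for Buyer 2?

Consider the case where Buyer 1 bids 2, Buyer 3 bids 2 and Buyer 4 bids 16.
Truthful bid 15: loses but pays 15, utility -15.
Bid 2 instead: loses but pays 2, utility -2.
Since -2 > -15, bidding 2 is strictly better here, so truthful bidding is not dominant.

No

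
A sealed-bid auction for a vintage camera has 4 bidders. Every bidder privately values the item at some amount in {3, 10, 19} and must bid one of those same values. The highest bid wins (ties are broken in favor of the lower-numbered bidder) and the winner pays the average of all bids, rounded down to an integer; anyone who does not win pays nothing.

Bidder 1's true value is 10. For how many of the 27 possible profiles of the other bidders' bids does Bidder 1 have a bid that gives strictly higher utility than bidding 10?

Others bid (3, 3, 3): truth gives 6; bid 3 gives 7 > 6. Violating.
Others bid (3, 3, 10): truth gives 4; no alternative beats it.
Others bid (3, 3, 19): truth gives 0; no alternative beats it.
(Checking all 27 profiles: 1 has a profitable deviation, 26 do not.)

1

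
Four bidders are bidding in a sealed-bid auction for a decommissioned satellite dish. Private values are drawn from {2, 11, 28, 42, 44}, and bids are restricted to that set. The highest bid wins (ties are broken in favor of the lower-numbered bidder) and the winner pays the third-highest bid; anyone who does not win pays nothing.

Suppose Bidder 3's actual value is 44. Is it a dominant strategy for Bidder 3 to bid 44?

Check each profile of the others' bids and compare truth against every alternative bid.
Others bid (2, 2, 44): truth gives 42, best alternative gives 0.
Others bid (2, 42, 2): truth gives 42, best alternative gives 0.
Others bid (42, 2, 2): truth gives 42, best alternative gives 0.
Others bid (2, 11, 44): truth gives 33, best alternative gives 0.
Others bid (2, 42, 11): truth gives 33, best alternative gives 0.
Others bid (11, 2, 44): truth gives 33, best alternative gives 0.
(Remaining 119 profiles checked similarly; truth is weakly best in each.)
In every case the truthful bid is at least as good as any alternative, so it is a dominant strategy.

Yes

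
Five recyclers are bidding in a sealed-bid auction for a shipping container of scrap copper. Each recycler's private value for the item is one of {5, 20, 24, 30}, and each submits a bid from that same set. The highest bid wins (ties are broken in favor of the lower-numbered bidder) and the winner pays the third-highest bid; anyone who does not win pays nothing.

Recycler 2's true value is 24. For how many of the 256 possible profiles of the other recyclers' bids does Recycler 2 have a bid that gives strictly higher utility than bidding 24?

Others bid (5, 5, 5, 30): truth gives 0; bid 30 gives 19 > 0. Violating.
Others bid (5, 5, 20, 30): truth gives 0; bid 30 gives 4 > 0. Violating.
Others bid (5, 5, 30, 5): truth gives 0; bid 30 gives 19 > 0. Violating.
Others bid (5, 5, 30, 20): truth gives 0; bid 30 gives 4 > 0. Violating.
Others bid (5, 5, 5, 5): truth gives 19; no alternative beats it.
Others bid (5, 5, 5, 20): truth gives 19; no alternative beats it.
(Checking all 256 profiles: 32 have a profitable deviation, 224 do not.)

32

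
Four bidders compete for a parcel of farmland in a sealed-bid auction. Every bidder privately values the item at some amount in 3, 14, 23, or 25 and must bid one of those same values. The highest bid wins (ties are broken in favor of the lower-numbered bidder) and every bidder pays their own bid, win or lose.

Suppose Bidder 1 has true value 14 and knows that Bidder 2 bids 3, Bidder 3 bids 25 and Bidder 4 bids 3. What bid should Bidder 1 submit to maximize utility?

Bid 3: loses but pays 3, utility -3.
Bid 14: loses but pays 14, utility -14.
Bid 23: loses but pays 23, utility -23.
Bid 25: wins, pays 25, utility 14 - 25 = -11.
The best choice is 3 with utility -3.

3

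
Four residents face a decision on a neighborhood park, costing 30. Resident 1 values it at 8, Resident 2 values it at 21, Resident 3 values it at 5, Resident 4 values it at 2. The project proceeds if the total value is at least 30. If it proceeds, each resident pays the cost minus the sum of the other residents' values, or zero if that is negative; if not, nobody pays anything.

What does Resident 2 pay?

15

Total value 36 ≥ cost 30, so the project is built.
The other residents' values sum to 15.
Cost minus that sum is 30 - 15 = 15.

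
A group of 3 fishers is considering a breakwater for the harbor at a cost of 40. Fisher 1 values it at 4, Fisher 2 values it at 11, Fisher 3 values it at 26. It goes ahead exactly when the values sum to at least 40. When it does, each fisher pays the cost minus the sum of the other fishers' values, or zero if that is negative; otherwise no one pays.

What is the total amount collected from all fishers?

Total value 41 ≥ cost 40, so it is built.
Fisher 1: others sum to 37; max(0, 40 - 37) = 3.
Fisher 2: others sum to 30; max(0, 40 - 30) = 10.
Fisher 3: others sum to 15; max(0, 40 - 15) = 25.
Total collected = 3 + 10 + 25 = 38.

38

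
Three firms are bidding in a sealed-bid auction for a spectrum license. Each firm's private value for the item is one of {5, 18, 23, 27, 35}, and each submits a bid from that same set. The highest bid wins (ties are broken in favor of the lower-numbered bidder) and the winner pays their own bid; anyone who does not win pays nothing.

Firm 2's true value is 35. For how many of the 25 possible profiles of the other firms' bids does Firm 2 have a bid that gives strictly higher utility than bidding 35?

Others bid (5, 5): truth gives 0; bid 18 gives 17 > 0. Violating.
Others bid (5, 18): truth gives 0; bid 18 gives 17 > 0. Violating.
Others bid (5, 23): truth gives 0; bid 23 gives 12 > 0. Violating.
Others bid (5, 27): truth gives 0; bid 27 gives 8 > 0. Violating.
Others bid (5, 35): truth gives 0; no alternative beats it.
Others bid (18, 35): truth gives 0; no alternative beats it.
(Checking all 25 profiles: 12 have a profitable deviation, 13 do not.)

12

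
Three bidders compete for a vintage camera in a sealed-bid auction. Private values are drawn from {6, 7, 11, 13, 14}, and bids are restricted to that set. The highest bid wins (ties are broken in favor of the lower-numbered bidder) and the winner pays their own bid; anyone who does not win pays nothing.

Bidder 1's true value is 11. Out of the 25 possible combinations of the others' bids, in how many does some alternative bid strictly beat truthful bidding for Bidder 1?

4

Others bid (6, 6): truth gives 0; bid 6 gives 5 > 0. Violating.
Others bid (6, 7): truth gives 0; bid 7 gives 4 > 0. Violating.
Others bid (7, 6): truth gives 0; bid 7 gives 4 > 0. Violating.
Others bid (7, 7): truth gives 0; bid 7 gives 4 > 0. Violating.
Others bid (6, 11): truth gives 0; no alternative beats it.
Others bid (6, 13): truth gives 0; no alternative beats it.
(Checking all 25 profiles: 4 have a profitable deviation, 21 do not.)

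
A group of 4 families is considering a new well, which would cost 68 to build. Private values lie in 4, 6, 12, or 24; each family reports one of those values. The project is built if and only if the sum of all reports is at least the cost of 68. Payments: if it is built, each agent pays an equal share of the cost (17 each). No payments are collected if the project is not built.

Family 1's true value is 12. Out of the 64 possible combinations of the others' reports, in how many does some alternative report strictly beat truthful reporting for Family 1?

Others report (12, 24, 24): truth gives -5; report 4 gives 0 > -5. Violating.
Others report (24, 12, 24): truth gives -5; report 4 gives 0 > -5. Violating.
Others report (24, 24, 12): truth gives -5; report 4 gives 0 > -5. Violating.
Others report (4, 4, 4): truth gives 0; no alternative beats it.
Others report (4, 4, 6): truth gives 0; no alternative beats it.
(Checking all 64 profiles: 3 have a profitable deviation, 61 do not.)

3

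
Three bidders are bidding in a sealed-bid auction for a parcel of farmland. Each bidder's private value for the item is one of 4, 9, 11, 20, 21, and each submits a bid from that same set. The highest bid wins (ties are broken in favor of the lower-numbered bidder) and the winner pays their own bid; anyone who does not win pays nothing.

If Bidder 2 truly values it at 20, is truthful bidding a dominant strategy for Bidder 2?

Consider the case where Bidder 1 bids 4 and Bidder 3 bids 4.
Truthful bid 20: wins, pays 20, utility 20 - 20 = 0.
Bid 9 instead: wins, pays 9, utility 20 - 9 = 11.
Since 11 > 0, bidding 9 is strictly better here, so truthful bidding is not dominant.

No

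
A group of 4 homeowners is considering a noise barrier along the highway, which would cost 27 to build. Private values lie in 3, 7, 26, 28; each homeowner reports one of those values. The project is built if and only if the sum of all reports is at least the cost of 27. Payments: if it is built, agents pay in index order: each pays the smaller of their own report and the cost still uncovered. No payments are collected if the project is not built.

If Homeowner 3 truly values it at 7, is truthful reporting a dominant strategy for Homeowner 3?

Consider the case where Homeowner 1 reports 3, Homeowner 2 reports 3 and Homeowner 4 reports 26.
Truthful report 7: project built, pays 7, utility 7 - 7 = 0.
Report 3 instead: project built, pays 3, utility 7 - 3 = 4.
Since 4 > 0, reporting 3 is strictly better here, so truthful reporting is not dominant.

No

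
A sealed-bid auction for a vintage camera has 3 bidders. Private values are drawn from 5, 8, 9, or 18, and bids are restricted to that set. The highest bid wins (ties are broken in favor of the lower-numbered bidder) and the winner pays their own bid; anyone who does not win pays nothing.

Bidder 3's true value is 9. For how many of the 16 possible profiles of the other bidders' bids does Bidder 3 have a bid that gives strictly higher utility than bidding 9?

1

Others bid (5, 5): truth gives 0; bid 8 gives 1 > 0. Violating.
Others bid (5, 8): truth gives 0; no alternative beats it.
Others bid (5, 9): truth gives 0; no alternative beats it.
(Checking all 16 profiles: 1 has a profitable deviation, 15 do not.)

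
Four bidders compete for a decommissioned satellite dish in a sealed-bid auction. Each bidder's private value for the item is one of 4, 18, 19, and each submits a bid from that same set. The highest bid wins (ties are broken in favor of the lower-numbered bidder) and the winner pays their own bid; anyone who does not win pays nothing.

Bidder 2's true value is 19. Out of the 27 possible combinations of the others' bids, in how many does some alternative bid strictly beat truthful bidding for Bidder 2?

Others bid (4, 4, 4): truth gives 0; bid 18 gives 1 > 0. Violating.
Others bid (4, 4, 18): truth gives 0; bid 18 gives 1 > 0. Violating.
Others bid (4, 18, 4): truth gives 0; bid 18 gives 1 > 0. Violating.
Others bid (4, 18, 18): truth gives 0; bid 18 gives 1 > 0. Violating.
Others bid (4, 4, 19): truth gives 0; no alternative beats it.
Others bid (4, 18, 19): truth gives 0; no alternative beats it.
(Checking all 27 profiles: 4 have a profitable deviation, 23 do not.)

4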